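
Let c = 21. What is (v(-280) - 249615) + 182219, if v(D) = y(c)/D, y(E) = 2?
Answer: -9435441/140 ≈ -67396.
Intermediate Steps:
v(D) = 2/D
(v(-280) - 249615) + 182219 = (2/(-280) - 249615) + 182219 = (2*(-1/280) - 249615) + 182219 = (-1/140 - 249615) + 182219 = -34946101/140 + 182219 = -9435441/140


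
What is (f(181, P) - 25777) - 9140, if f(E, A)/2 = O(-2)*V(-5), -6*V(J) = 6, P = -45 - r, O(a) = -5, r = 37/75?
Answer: -34907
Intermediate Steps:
r = 37/75 (r = 37*(1/75) = 37/75 ≈ 0.49333)
P = -3412/75 (P = -45 - 1*37/75 = -45 - 37/75 = -3412/75 ≈ -45.493)
V(J) = -1 (V(J) = -⅙*6 = -1)
f(E, A) = 10 (f(E, A) = 2*(-5*(-1)) = 2*5 = 10)
(f(181, P) - 25777) - 9140 = (10 - 25777) - 9140 = -25767 - 9140 = -34907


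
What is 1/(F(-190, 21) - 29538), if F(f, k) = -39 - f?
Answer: -1/29387 ≈ -3.4029e-5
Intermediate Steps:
1/(F(-190, 21) - 29538) = 1/((-39 - 1*(-190)) - 29538) = 1/((-39 + 190) - 29538) = 1/(151 - 29538) = 1/(-29387) = -1/29387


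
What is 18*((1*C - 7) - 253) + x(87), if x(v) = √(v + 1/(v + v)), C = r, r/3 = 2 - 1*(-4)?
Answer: -4356 + √2634186/174 ≈ -4346.7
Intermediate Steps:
r = 18 (r = 3*(2 - 1*(-4)) = 3*(2 + 4) = 3*6 = 18)
C = 18
x(v) = √(v + 1/(2*v))
18*((1*C - 7) - 253) + x(87) = 18*((1*18 - 7) - 253) + √(2/87 + 4*87)/2 = 18*((18 - 7) - 253) + √(2*(1/87) + 348)/2 = 18*(11 - 253) + √(2/87 + 348)/2 = 18*(-242) + √(30278/87)/2 = -4356 + (√2634186/87)/2 = -4356 + √2634186/174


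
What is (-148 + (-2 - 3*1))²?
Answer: 23409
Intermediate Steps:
(-148 + (-2 - 3*1))² = (-148 + (-2 - 3))² = (-148 - 5)² = (-153)² = 23409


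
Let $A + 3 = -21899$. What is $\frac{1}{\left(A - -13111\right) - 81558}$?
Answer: $- \frac{1}{90349} \approx -1.1068 \cdot 10^{-5}$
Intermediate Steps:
$A = -21902$ ($A = -3 - 21899 = -21902$)
$\frac{1}{\left(A - -13111\right) - 81558} = \frac{1}{\left(-21902 - -13111\right) - 81558} = \frac{1}{\left(-21902 + 13111\right) - 81558} = \frac{1}{-8791 - 81558} = \frac{1}{-90349} = - \frac{1}{90349}$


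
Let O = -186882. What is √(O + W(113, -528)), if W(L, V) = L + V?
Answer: I*√187297 ≈ 432.78*I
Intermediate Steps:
√(O + W(113, -528)) = √(-186882 + (113 - 528)) = √(-186882 - 415) = √(-187297) = I*√187297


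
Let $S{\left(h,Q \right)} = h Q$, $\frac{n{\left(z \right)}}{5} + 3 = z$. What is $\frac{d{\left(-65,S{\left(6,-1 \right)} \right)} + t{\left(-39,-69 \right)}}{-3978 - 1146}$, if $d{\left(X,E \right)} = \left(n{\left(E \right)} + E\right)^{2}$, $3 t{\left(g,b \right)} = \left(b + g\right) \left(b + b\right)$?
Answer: $- \frac{2523}{1708} \approx -1.4772$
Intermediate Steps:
$n{\left(z \right)} = -15 + 5 z$
$t{\left(g,b \right)} = \frac{2 b \left(b + g\right)}{3}$ ($t{\left(g,b \right)} = \frac{\left(b + g\right) \left(b + b\right)}{3} = \frac{\left(b + g\right) 2 b}{3} = \frac{2 b \left(b + g\right)}{3}$)
$S{\left(h,Q \right)} = Q h$
$d{\left(X,E \right)} = \left(-15 + 6 E\right)^{2}$ ($d{\left(X,E \right)} = \left(\left(-15 + 5 E\right) + E\right)^{2} = \left(-15 + 6 E\right)^{2}$)
$\frac{d{\left(-65,S{\left(6,-1 \right)} \right)} + t{\left(-39,-69 \right)}}{-3978 - 1146} = \frac{9 \left(-5 + 2 \left(\left(-1\right) 6\right)\right)^{2} + \frac{2}{3} \left(-69\right) \left(-69 - 39\right)}{-3978 - 1146} = \frac{9 \left(-5 + 2 \left(-6\right)\right)^{2} + \frac{2}{3} \left(-69\right) \left(-108\right)}{-5124} = \left(9 \left(-5 - 12\right)^{2} + 4968\right) \left(- \frac{1}{5124}\right) = \left(9 \left(-17\right)^{2} + 4968\right) \left(- \frac{1}{5124}\right) = \left(9 \cdot 289 + 4968\right) \left(- \frac{1}{5124}\right) = \left(2601 + 4968\right) \left(- \frac{1}{5124}\right) = 7569 \left(- \frac{1}{5124}\right) = - \frac{2523}{1708}$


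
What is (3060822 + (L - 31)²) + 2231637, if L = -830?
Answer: 6033780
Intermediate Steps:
(3060822 + (L - 31)²) + 2231637 = (3060822 + (-830 - 31)²) + 2231637 = (3060822 + (-861)²) + 2231637 = (3060822 + 741321) + 2231637 = 3802143 + 2231637 = 6033780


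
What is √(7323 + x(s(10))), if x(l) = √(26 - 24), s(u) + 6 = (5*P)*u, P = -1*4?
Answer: √(7323 + √2) ≈ 85.583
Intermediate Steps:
P = -4
s(u) = -6 - 20*u (s(u) = -6 + (5*(-4))*u = -6 - 20*u)
x(l) = √2
√(7323 + x(s(10))) = √(7323 + √2)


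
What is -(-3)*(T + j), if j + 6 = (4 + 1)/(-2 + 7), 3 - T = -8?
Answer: 18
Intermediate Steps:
T = 11 (T = 3 - 1*(-8) = 3 + 8 = 11)
j = -5 (j = -6 + (4 + 1)/(-2 + 7) = -6 + 5/5 = -6 + 5*(⅕) = -6 + 1 = -5)
-(-3)*(T + j) = -(-3)*(11 - 5) = -(-3)*6 = -1*(-18) = 18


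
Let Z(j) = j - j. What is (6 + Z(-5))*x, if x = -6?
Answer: -36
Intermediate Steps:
Z(j) = 0
(6 + Z(-5))*x = (6 + 0)*(-6) = 6*(-6) = -36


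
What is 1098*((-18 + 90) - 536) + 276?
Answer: -509196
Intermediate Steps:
1098*((-18 + 90) - 536) + 276 = 1098*(72 - 536) + 276 = 1098*(-464) + 276 = -509472 + 276 = -509196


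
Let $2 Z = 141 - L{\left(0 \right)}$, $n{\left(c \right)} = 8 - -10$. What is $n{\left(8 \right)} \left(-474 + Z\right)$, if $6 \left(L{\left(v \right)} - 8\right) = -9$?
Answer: $- \frac{14643}{2} \approx -7321.5$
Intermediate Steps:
$L{\left(v \right)} = \frac{13}{2}$ ($L{\left(v \right)} = 8 + \frac{1}{6} \left(-9\right) = 8 - \frac{3}{2} = \frac{13}{2}$)
$n{\left(c \right)} = 18$ ($n{\left(c \right)} = 8 + 10 = 18$)
$Z = \frac{269}{4}$ ($Z = \frac{141 - \frac{13}{2}}{2} = \frac{1}{2} \cdot \frac{269}{2} = \frac{269}{4} \approx 67.25$)
$n{\left(8 \right)} \left(-474 + Z\right) = 18 \left(-474 + \frac{269}{4}\right) = 18 \left(- \frac{1627}{4}\right) = - \frac{14643}{2}$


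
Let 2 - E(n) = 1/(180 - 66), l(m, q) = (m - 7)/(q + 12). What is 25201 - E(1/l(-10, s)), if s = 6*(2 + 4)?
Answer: 2872687/114 ≈ 25199.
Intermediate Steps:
s = 36 (s = 6*6 = 36)
l(m, q) = (-7 + m)/(12 + q)
E(n) = 227/114 (E(n) = 2 - 1/(180 - 66) = 2 - 1/114 = 227/114)
25201 - E(1/l(-10, s)) = 25201 - 1*227/114 = 25201 - 227/114 = 2872687/114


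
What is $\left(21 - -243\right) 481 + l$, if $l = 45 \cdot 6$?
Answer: $127254$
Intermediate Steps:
$l = 270$
$\left(21 - -243\right) 481 + l = \left(21 - -243\right) 481 + 270 = \left(21 + 243\right) 481 + 270 = 264 \cdot 481 + 270 = 126984 + 270 = 127254$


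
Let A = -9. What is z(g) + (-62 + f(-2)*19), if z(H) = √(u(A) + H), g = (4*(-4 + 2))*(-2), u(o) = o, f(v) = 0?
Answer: -62 + √7 ≈ -59.354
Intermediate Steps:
g = 16 (g = (4*(-2))*(-2) = -8*(-2) = 16)
z(H) = √(-9 + H)
z(g) + (-62 + f(-2)*19) = √(-9 + 16) + (-62 + 0*19) = √7 + (-62 + 0) = √7 - 62 = -62 + √7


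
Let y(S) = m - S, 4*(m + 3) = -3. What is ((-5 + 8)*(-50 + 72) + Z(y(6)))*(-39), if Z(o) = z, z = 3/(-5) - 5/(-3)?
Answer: -13078/5 ≈ -2615.6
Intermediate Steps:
m = -15/4 (m = -3 + (¼)*(-3) = -3 - ¾ = -15/4 ≈ -3.7500)
y(S) = -15/4 - S
z = 16/15 (z = 3*(-⅕) - 5*(-⅓) = -⅗ + 5/3 = 16/15 ≈ 1.0667)
Z(o) = 16/15
((-5 + 8)*(-50 + 72) + Z(y(6)))*(-39) = ((-5 + 8)*(-50 + 72) + 16/15)*(-39) = (3*22 + 16/15)*(-39) = (66 + 16/15)*(-39) = (1006/15)*(-39) = -13078/5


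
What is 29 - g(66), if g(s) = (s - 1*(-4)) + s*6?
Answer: -437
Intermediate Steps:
g(s) = 4 + 7*s (g(s) = (s + 4) + 6*s = (4 + s) + 6*s = 4 + 7*s)
29 - g(66) = 29 - (4 + 7*66) = 29 - (4 + 462) = 29 - 1*466 = 29 - 466 = -437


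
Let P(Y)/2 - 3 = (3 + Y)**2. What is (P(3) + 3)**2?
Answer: 6561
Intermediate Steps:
P(Y) = 6 + 2*(3 + Y)**2
(P(3) + 3)**2 = ((6 + 2*(3 + 3)**2) + 3)**2 = ((6 + 2*6**2) + 3)**2 = ((6 + 2*36) + 3)**2 = ((6 + 72) + 3)**2 = (78 + 3)**2 = 81**2 = 6561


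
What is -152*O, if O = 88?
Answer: -13376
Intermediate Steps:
-152*O = -152*88 = -13376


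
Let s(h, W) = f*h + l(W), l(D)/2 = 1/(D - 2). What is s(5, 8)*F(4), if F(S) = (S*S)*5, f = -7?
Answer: -8320/3 ≈ -2773.3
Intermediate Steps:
l(D) = 2/(-2 + D) (l(D) = 2/(D - 2) = 2/(-2 + D))
s(h, W) = -7*h + 2/(-2 + W)
F(S) = 5*S² (F(S) = S²*5 = 5*S²)
s(5, 8)*F(4) = ((2 - 7*5*(-2 + 8))/(-2 + 8))*(5*4²) = ((2 - 7*5*6)/6)*(5*16) = ((2 - 210)/6)*80 = ((⅙)*(-208))*80 = -104/3*80 = -8320/3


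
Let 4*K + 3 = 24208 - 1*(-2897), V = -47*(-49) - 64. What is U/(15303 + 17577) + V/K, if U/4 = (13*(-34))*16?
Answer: -1639542/3094145 ≈ -0.52989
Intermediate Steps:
V = 2239 (V = 2303 - 64 = 2239)
U = -28288 (U = 4*((13*(-34))*16) = 4*(-442*16) = 4*(-7072) = -28288)
K = 13551/2 (K = -¾ + (24208 - 1*(-2897))/4 = -¾ + (24208 + 2897)/4 = -¾ + (¼)*27105 = -¾ + 27105/4 = 13551/2 ≈ 6775.5)
U/(15303 + 17577) + V/K = -28288/(15303 + 17577) + 2239/(13551/2) = -28288/32880 + 2239*(2/13551) = -28288*1/32880 + 4478/13551 = -1768/2055 + 4478/13551 = -1639542/3094145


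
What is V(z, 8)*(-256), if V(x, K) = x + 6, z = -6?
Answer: 0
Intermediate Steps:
V(x, K) = 6 + x
V(z, 8)*(-256) = (6 - 6)*(-256) = 0*(-256) = 0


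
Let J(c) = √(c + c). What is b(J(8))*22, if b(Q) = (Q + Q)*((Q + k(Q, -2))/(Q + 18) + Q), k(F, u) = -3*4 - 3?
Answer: 616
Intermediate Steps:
J(c) = √2*√c (J(c) = √(2*c) = √2*√c)
k(F, u) = -15 (k(F, u) = -12 - 3 = -15)
b(Q) = 2*Q*(Q + (-15 + Q)/(18 + Q)) (b(Q) = (Q + Q)*((Q - 15)/(Q + 18) + Q) = (2*Q)*((-15 + Q)/(18 + Q) + Q) = (2*Q)*(Q + (-15 + Q)/(18 + Q)) = 2*Q*(Q + (-15 + Q)/(18 + Q)))
b(J(8))*22 = (2*(√2*√8)*(-15 + (√2*√8)² + 19*(√2*√8))/(18 + √2*√8))*22 = (2*(√2*(2*√2))*(-15 + (√2*(2*√2))² + 19*(√2*(2*√2)))/(18 + √2*(2*√2)))*22 = (2*4*(-15 + 4² + 19*4)/(18 + 4))*22 = (2*4*(-15 + 16 + 76)/22)*22 = (2*4*(1/22)*77)*22 = 28*22 = 616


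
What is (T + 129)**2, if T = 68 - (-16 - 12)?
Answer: 50625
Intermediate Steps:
T = 96 (T = 68 - 1*(-28) = 68 + 28 = 96)
(T + 129)**2 = (96 + 129)**2 = 225**2 = 50625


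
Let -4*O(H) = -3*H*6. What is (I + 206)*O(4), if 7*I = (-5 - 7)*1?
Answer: 25740/7 ≈ 3677.1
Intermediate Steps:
I = -12/7 (I = ((-5 - 7)*1)/7 = (-12*1)/7 = (⅐)*(-12) = -12/7 ≈ -1.7143)
O(H) = 9*H/2 (O(H) = -(-3*H)*6/4 = -(-9)*H/2 = 9*H/2)
(I + 206)*O(4) = (-12/7 + 206)*((9/2)*4) = (1430/7)*18 = 25740/7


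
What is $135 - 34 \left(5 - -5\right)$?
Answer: $-205$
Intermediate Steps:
$135 - 34 \left(5 - -5\right) = 135 - 34 \left(5 + 5\right) = 135 - 340 = -205$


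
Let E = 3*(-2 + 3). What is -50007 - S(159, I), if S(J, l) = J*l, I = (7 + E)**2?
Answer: -65907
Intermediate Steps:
E = 3 (E = 3*1 = 3)
I = 100 (I = (7 + 3)**2 = 10**2 = 100)
-50007 - S(159, I) = -50007 - 159*100 = -50007 - 1*15900 = -50007 - 15900 = -65907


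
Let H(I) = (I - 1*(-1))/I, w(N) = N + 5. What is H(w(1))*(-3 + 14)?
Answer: 77/6 ≈ 12.833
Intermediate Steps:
w(N) = 5 + N
H(I) = (1 + I)/I (H(I) = (I + 1)/I = (1 + I)/I)
H(w(1))*(-3 + 14) = ((1 + (5 + 1))/(5 + 1))*(-3 + 14) = ((1 + 6)/6)*11 = ((⅙)*7)*11 = (7/6)*11 = 77/6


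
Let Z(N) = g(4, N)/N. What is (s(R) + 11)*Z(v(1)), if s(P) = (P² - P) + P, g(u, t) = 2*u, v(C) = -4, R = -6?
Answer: -94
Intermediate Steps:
s(P) = P²
Z(N) = 8/N (Z(N) = (2*4)/N = 8/N)
(s(R) + 11)*Z(v(1)) = ((-6)² + 11)*(8/(-4)) = (36 + 11)*(8*(-¼)) = 47*(-2) = -94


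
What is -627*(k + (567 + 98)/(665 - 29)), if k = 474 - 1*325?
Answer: -19944661/212 ≈ -94079.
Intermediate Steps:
k = 149 (k = 474 - 325 = 149)
-627*(k + (567 + 98)/(665 - 29)) = -627*(149 + (567 + 98)/(665 - 29)) = -627*(149 + 665/636) = -627*95429/636 = -19944661/212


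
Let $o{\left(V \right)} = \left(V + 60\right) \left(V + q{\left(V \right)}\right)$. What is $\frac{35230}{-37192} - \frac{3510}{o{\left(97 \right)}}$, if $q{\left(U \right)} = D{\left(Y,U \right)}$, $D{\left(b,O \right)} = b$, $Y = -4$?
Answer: $- \frac{107489525}{90506732} \approx -1.1876$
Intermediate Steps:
$q{\left(U \right)} = -4$
$o{\left(V \right)} = \left(-4 + V\right) \left(60 + V\right)$ ($o{\left(V \right)} = \left(V + 60\right) \left(V - 4\right) = \left(60 + V\right) \left(-4 + V\right) = \left(-4 + V\right) \left(60 + V\right)$)
$\frac{35230}{-37192} - \frac{3510}{o{\left(97 \right)}} = \frac{35230}{-37192} - \frac{3510}{-240 + 97^{2} + 56 \cdot 97} = 35230 \left(- \frac{1}{37192}\right) - \frac{3510}{-240 + 9409 + 5432} = - \frac{17615}{18596} - \frac{3510}{14601} = - \frac{17615}{18596} - \frac{1170}{4867} = - \frac{107489525}{90506732}$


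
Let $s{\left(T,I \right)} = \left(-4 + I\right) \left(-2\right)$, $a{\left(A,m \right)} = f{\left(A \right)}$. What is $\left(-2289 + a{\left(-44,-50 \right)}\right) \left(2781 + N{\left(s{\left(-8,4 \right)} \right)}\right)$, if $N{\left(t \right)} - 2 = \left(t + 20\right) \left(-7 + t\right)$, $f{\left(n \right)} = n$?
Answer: $-6166119$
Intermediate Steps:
$a{\left(A,m \right)} = A$
$s{\left(T,I \right)} = 8 - 2 I$
$N{\left(t \right)} = 2 + \left(-7 + t\right) \left(20 + t\right)$ ($N{\left(t \right)} = 2 + \left(t + 20\right) \left(-7 + t\right) = 2 + \left(20 + t\right) \left(-7 + t\right) = 2 + \left(-7 + t\right) \left(20 + t\right)$)
$\left(-2289 + a{\left(-44,-50 \right)}\right) \left(2781 + N{\left(s{\left(-8,4 \right)} \right)}\right) = \left(-2289 - 44\right) \left(2781 + \left(-138 + \left(8 - 8\right)^{2} + 13 \left(8 - 8\right)\right)\right) = - 2333 \left(2781 + \left(-138 + \left(8 - 8\right)^{2} + 13 \left(8 - 8\right)\right)\right) = - 2333 \left(2781 + \left(-138 + 0^{2} + 13 \cdot 0\right)\right) = - 2333 \left(2781 + \left(-138 + 0 + 0\right)\right) = - 2333 \left(2781 - 138\right) = \left(-2333\right) 2643 = -6166119$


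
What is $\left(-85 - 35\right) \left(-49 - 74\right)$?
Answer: $14760$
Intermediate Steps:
$\left(-85 - 35\right) \left(-49 - 74\right) = \left(-120\right) \left(-123\right) = 14760$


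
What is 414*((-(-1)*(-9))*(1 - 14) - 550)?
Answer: -179262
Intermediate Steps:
414*((-(-1)*(-9))*(1 - 14) - 550) = 414*(-1*9*(-13) - 550) = 414*(-9*(-13) - 550) = 414*(117 - 550) = 414*(-433) = -179262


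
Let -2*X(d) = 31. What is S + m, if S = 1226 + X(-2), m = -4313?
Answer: -6205/2 ≈ -3102.5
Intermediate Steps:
X(d) = -31/2 (X(d) = -1/2*31 = -31/2)
S = 2421/2 (S = 1226 - 31/2 = 2421/2 ≈ 1210.5)
S + m = 2421/2 - 4313 = -6205/2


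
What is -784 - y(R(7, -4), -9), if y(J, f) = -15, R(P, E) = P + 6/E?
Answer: -769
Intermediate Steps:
-784 - y(R(7, -4), -9) = -784 - 1*(-15) = -784 + 15 = -769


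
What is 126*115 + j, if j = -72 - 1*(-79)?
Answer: 14497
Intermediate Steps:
j = 7 (j = -72 + 79 = 7)
126*115 + j = 126*115 + 7 = 14490 + 7 = 14497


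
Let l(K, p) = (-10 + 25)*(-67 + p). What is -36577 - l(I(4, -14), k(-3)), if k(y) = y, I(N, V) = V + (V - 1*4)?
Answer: -35527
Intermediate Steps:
I(N, V) = -4 + 2*V (I(N, V) = V + (V - 4) = V + (-4 + V) = -4 + 2*V)
l(K, p) = -1005 + 15*p (l(K, p) = 15*(-67 + p) = -1005 + 15*p)
-36577 - l(I(4, -14), k(-3)) = -36577 - (-1005 + 15*(-3)) = -36577 - (-1005 - 45) = -36577 - 1*(-1050) = -36577 + 1050 = -35527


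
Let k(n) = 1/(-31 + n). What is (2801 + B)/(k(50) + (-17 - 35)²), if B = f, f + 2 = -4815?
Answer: -38304/51377 ≈ -0.74555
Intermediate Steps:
f = -4817 (f = -2 - 4815 = -4817)
B = -4817
(2801 + B)/(k(50) + (-17 - 35)²) = (2801 - 4817)/(1/(-31 + 50) + (-17 - 35)²) = -2016/(1/19 + (-52)²) = -2016/(1/19 + 2704) = -2016/51377/19 = -2016*19/51377 = -38304/51377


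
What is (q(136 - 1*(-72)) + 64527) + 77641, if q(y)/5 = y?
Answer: 143208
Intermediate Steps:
q(y) = 5*y
(q(136 - 1*(-72)) + 64527) + 77641 = (5*(136 - 1*(-72)) + 64527) + 77641 = (5*(136 + 72) + 64527) + 77641 = (5*208 + 64527) + 77641 = (1040 + 64527) + 77641 = 65567 + 77641 = 143208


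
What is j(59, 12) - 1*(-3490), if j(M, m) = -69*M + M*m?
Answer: 127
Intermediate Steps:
j(59, 12) - 1*(-3490) = 59*(-69 + 12) - 1*(-3490) = 59*(-57) + 3490 = -3363 + 3490 = 127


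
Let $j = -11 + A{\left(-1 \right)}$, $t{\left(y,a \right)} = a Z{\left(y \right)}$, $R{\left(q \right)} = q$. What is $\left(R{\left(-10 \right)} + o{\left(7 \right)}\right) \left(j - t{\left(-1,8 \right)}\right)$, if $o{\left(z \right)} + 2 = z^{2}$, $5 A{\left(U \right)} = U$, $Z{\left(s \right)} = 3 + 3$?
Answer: $- \frac{10952}{5} \approx -2190.4$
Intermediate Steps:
$Z{\left(s \right)} = 6$
$A{\left(U \right)} = \frac{U}{5}$
$t{\left(y,a \right)} = 6 a$ ($t{\left(y,a \right)} = a 6 = 6 a$)
$j = - \frac{56}{5}$ ($j = -11 + \frac{1}{5} \left(-1\right) = -11 - \frac{1}{5} = - \frac{56}{5} \approx -11.2$)
$o{\left(z \right)} = -2 + z^{2}$
$\left(R{\left(-10 \right)} + o{\left(7 \right)}\right) \left(j - t{\left(-1,8 \right)}\right) = \left(-10 - \left(2 - 7^{2}\right)\right) \left(- \frac{56}{5} - 6 \cdot 8\right) = \left(-10 + \left(-2 + 49\right)\right) \left(- \frac{56}{5} - 48\right) = \left(-10 + 47\right) \left(- \frac{56}{5} - 48\right) = 37 \left(- \frac{296}{5}\right) = - \frac{10952}{5}$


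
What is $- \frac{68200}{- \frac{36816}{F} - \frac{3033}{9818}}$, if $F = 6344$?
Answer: $\frac{8168968720}{732117} \approx 11158.0$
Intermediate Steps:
$- \frac{68200}{- \frac{36816}{F} - \frac{3033}{9818}} = - \frac{68200}{- \frac{36816}{6344} - \frac{3033}{9818}} = - \frac{68200}{\left(-36816\right) \frac{1}{6344} - \frac{3033}{9818}} = - \frac{68200}{- \frac{354}{61} - \frac{3033}{9818}} = - \frac{68200}{- \frac{3660585}{598898}} = \left(-68200\right) \left(- \frac{598898}{3660585}\right) = \frac{8168968720}{732117}$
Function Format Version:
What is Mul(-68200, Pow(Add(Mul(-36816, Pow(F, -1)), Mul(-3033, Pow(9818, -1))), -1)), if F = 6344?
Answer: Rational(8168968720, 732117) ≈ 11158.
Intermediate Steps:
Mul(-68200, Pow(Add(Mul(-36816, Pow(F, -1)), Mul(-3033, Pow(9818, -1))), -1)) = Mul(-68200, Pow(Add(Mul(-36816, Pow(6344, -1)), Mul(-3033, Pow(9818, -1))), -1)) = Mul(-68200, Pow(Add(Mul(-36816, Rational(1, 6344)), Mul(-3033, Rational(1, 9818))), -1)) = Mul(-68200, Pow(Add(Rational(-354, 61), Rational(-3033, 9818)), -1)) = Mul(-68200, Pow(Rational(-3660585, 598898), -1)) = Mul(-68200, Rational(-598898, 3660585)) = Rational(8168968720, 732117)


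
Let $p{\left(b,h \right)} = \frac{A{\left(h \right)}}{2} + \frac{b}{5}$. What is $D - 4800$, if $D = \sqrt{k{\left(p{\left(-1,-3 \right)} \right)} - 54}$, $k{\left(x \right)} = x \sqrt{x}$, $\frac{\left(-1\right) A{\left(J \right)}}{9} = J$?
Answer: $-4800 + \frac{i \sqrt{5400 - 133 \sqrt{1330}}}{10} \approx -4800.0 + 2.3444 i$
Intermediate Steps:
$A{\left(J \right)} = - 9 J$
$p{\left(b,h \right)} = - \frac{9 h}{2} + \frac{b}{5}$ ($p{\left(b,h \right)} = \frac{\left(-9\right) h}{2} + \frac{b}{5} = - 9 h \frac{1}{2} + b \frac{1}{5} = - \frac{9 h}{2} + \frac{b}{5}$)
$k{\left(x \right)} = x^{\frac{3}{2}}$
$D = \sqrt{-54 + \frac{133 \sqrt{1330}}{100}}$ ($D = \sqrt{\left(\left(- \frac{9}{2}\right) \left(-3\right) + \frac{1}{5} \left(-1\right)\right)^{\frac{3}{2}} - 54} = \sqrt{\left(\frac{27}{2} - \frac{1}{5}\right)^{\frac{3}{2}} - 54} = \sqrt{\left(\frac{133}{10}\right)^{\frac{3}{2}} - 54} = \sqrt{\frac{133 \sqrt{1330}}{100} - 54} = \sqrt{-54 + \frac{133 \sqrt{1330}}{100}} \approx 2.3444 i$)
$D - 4800 = \frac{\sqrt{-5400 + 133 \sqrt{1330}}}{10} - 4800 = -4800 + \frac{\sqrt{-5400 + 133 \sqrt{1330}}}{10}$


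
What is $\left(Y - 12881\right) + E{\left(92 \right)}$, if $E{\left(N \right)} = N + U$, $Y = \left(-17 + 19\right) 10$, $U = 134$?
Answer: $-12635$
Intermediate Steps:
$Y = 20$ ($Y = 2 \cdot 10 = 20$)
$E{\left(N \right)} = 134 + N$ ($E{\left(N \right)} = N + 134 = 134 + N$)
$\left(Y - 12881\right) + E{\left(92 \right)} = \left(20 - 12881\right) + \left(134 + 92\right) = -12861 + 226 = -12635$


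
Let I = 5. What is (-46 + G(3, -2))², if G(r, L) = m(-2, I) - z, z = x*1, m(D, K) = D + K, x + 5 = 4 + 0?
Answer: 1764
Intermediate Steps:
x = -1 (x = -5 + (4 + 0) = -5 + 4 = -1)
z = -1 (z = -1*1 = -1)
G(r, L) = 4 (G(r, L) = (-2 + 5) - 1*(-1) = 3 + 1 = 4)
(-46 + G(3, -2))² = (-46 + 4)² = (-42)² = 1764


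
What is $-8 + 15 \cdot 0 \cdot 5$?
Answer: $-8$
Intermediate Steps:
$-8 + 15 \cdot 0 \cdot 5 = -8 + 15 \cdot 0 = -8 + 0 = -8$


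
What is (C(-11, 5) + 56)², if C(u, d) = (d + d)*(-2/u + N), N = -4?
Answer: 38416/121 ≈ 317.49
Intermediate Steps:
C(u, d) = 2*d*(-4 - 2/u) (C(u, d) = (d + d)*(-2/u - 4) = (2*d)*(-4 - 2/u) = 2*d*(-4 - 2/u))
(C(-11, 5) + 56)² = ((-8*5 - 4*5/(-11)) + 56)² = ((-40 - 4*5*(-1/11)) + 56)² = ((-40 + 20/11) + 56)² = (-420/11 + 56)² = (196/11)² = 38416/121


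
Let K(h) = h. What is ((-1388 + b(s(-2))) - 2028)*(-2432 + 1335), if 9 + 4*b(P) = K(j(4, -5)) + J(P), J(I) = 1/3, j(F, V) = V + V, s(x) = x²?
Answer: 11257414/3 ≈ 3.7525e+6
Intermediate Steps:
j(F, V) = 2*V
J(I) = ⅓
b(P) = -14/3 (b(P) = -9/4 + (2*(-5) + ⅓)/4 = -9/4 + (-10 + ⅓)/4 = -9/4 + (¼)*(-29/3) = -9/4 - 29/12 = -14/3)
((-1388 + b(s(-2))) - 2028)*(-2432 + 1335) = ((-1388 - 14/3) - 2028)*(-2432 + 1335) = (-4178/3 - 2028)*(-1097) = -10262/3*(-1097) = 11257414/3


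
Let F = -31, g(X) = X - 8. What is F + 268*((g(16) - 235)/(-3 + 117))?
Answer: -32185/57 ≈ -564.65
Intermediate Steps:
g(X) = -8 + X
F + 268*((g(16) - 235)/(-3 + 117)) = -31 + 268*(((-8 + 16) - 235)/(-3 + 117)) = -31 + 268*((8 - 235)/114) = -31 + 268*(-227*1/114) = -31 + 268*(-227/114) = -31 - 30418/57 = -32185/57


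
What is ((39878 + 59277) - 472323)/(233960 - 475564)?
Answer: 93292/60401 ≈ 1.5445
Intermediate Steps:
((39878 + 59277) - 472323)/(233960 - 475564) = (99155 - 472323)/(-241604) = -373168*(-1/241604) = 93292/60401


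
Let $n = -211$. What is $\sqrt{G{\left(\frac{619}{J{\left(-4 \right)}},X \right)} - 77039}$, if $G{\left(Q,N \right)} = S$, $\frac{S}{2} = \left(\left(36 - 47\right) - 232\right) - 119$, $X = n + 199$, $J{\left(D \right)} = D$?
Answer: $161 i \sqrt{3} \approx 278.86 i$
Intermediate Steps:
$X = -12$ ($X = -211 + 199 = -12$)
$S = -724$ ($S = 2 \left(\left(\left(36 - 47\right) - 232\right) - 119\right) = 2 \left(\left(-11 - 232\right) - 119\right) = 2 \left(-243 - 119\right) = 2 \left(-362\right) = -724$)
$G{\left(Q,N \right)} = -724$
$\sqrt{G{\left(\frac{619}{J{\left(-4 \right)}},X \right)} - 77039} = \sqrt{-724 - 77039} = \sqrt{-77763} = 161 i \sqrt{3}$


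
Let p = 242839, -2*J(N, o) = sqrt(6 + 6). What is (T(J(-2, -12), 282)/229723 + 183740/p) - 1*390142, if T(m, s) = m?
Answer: -94741509398/242839 - sqrt(3)/229723 ≈ -3.9014e+5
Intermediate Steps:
J(N, o) = -sqrt(3) (J(N, o) = -sqrt(6 + 6)/2 = -sqrt(3))
(T(J(-2, -12), 282)/229723 + 183740/p) - 1*390142 = (-sqrt(3)/229723 + 183740/242839) - 1*390142 = (-sqrt(3)*(1/229723) + 183740*(1/242839)) - 390142 = (-sqrt(3)/229723 + 183740/242839) - 390142 = (183740/242839 - sqrt(3)/229723) - 390142 = -94741509398/242839 - sqrt(3)/229723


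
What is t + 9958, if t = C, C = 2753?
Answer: 12711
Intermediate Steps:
t = 2753
t + 9958 = 2753 + 9958 = 12711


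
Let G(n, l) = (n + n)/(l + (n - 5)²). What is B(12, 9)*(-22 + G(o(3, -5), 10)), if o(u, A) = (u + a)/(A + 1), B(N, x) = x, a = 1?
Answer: -4563/23 ≈ -198.39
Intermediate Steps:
o(u, A) = (1 + u)/(1 + A) (o(u, A) = (u + 1)/(A + 1) = (1 + u)/(1 + A))
G(n, l) = 2*n/(l + (-5 + n)²) (G(n, l) = (2*n)/(l + (-5 + n)²) = 2*n/(l + (-5 + n)²))
B(12, 9)*(-22 + G(o(3, -5), 10)) = 9*(-22 + 2*((1 + 3)/(1 - 5))/(10 + (-5 + (1 + 3)/(1 - 5))²)) = 9*(-22 + 2*(4/(-4))/(10 + (-5 + 4/(-4))²)) = 9*(-22 + 2*(-¼*4)/(10 + (-5 - ¼*4)²)) = 9*(-22 + 2*(-1)/(10 + (-5 - 1)²)) = 9*(-22 + 2*(-1)/(10 + (-6)²)) = 9*(-22 + 2*(-1)/(10 + 36)) = 9*(-22 + 2*(-1)/46) = 9*(-22 + 2*(-1)*(1/46)) = 9*(-22 - 1/23) = 9*(-507/23) = -4563/23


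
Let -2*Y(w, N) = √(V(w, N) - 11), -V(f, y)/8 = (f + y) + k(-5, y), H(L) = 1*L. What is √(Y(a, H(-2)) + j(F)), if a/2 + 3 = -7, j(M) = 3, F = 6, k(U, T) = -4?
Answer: √(12 - 2*√197)/2 ≈ 2.0045*I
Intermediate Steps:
H(L) = L
a = -20 (a = -6 + 2*(-7) = -6 - 14 = -20)
V(f, y) = 32 - 8*f - 8*y (V(f, y) = -8*((f + y) - 4) = -8*(-4 + f + y) = 32 - 8*f - 8*y)
Y(w, N) = -√(21 - 8*N - 8*w)/2 (Y(w, N) = -√((32 - 8*w - 8*N) - 11)/2 = -√((32 - 8*N - 8*w) - 11)/2 = -√(21 - 8*N - 8*w)/2)
√(Y(a, H(-2)) + j(F)) = √(-√(21 - 8*(-2) - 8*(-20))/2 + 3) = √(-√(21 + 16 + 160)/2 + 3) = √(-√197/2 + 3) = √(3 - √197/2)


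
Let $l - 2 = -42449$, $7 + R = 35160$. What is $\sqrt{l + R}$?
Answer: $i \sqrt{7294} \approx 85.405 i$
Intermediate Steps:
$R = 35153$ ($R = -7 + 35160 = 35153$)
$l = -42447$ ($l = 2 - 42449 = -42447$)
$\sqrt{l + R} = \sqrt{-42447 + 35153} = \sqrt{-7294} = i \sqrt{7294}$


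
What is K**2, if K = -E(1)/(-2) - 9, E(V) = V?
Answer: 289/4 ≈ 72.250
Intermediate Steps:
K = -17/2 (K = -1*1/(-2) - 9 = -1*(-1/2) - 9 = 1/2 - 9 = -17/2 ≈ -8.5000)
K**2 = (-17/2)**2 = 289/4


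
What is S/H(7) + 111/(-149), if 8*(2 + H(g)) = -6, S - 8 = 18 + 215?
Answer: -144857/1639 ≈ -88.381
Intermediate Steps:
S = 241 (S = 8 + (18 + 215) = 8 + 233 = 241)
H(g) = -11/4 (H(g) = -2 + (1/8)*(-6) = -2 - 3/4 = -11/4)
S/H(7) + 111/(-149) = 241/(-11/4) + 111/(-149) = 241*(-4/11) + 111*(-1/149) = -964/11 - 111/149 = -144857/1639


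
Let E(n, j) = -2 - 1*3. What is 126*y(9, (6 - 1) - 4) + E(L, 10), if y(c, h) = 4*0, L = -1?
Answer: -5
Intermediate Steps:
E(n, j) = -5 (E(n, j) = -2 - 3 = -5)
y(c, h) = 0
126*y(9, (6 - 1) - 4) + E(L, 10) = 126*0 - 5 = 0 - 5 = -5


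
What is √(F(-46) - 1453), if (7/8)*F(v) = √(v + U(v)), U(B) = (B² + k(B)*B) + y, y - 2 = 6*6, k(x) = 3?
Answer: √(-71197 + 56*√1970)/7 ≈ 37.447*I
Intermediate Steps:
y = 38 (y = 2 + 6*6 = 2 + 36 = 38)
U(B) = 38 + B² + 3*B (U(B) = (B² + 3*B) + 38 = 38 + B² + 3*B)
F(v) = 8*√(38 + v² + 4*v)/7 (F(v) = 8*√(v + (38 + v² + 3*v))/7 = 8*√(38 + v² + 4*v)/7)
√(F(-46) - 1453) = √(8*√(38 + (-46)² + 4*(-46))/7 - 1453) = √(8*√(38 + 2116 - 184)/7 - 1453) = √(8*√1970/7 - 1453) = √(-1453 + 8*√1970/7)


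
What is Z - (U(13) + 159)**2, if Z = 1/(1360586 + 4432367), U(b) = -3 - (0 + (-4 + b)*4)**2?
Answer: -7528521718799/5792953 ≈ -1.2996e+6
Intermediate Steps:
U(b) = -3 - (-16 + 4*b)**2 (U(b) = -3 - (0 + (-16 + 4*b))**2 = -3 - (-16 + 4*b)**2)
Z = 1/5792953 ≈ 1.7262e-7
Z - (U(13) + 159)**2 = 1/5792953 - ((-3 - 16*(-4 + 13)**2) + 159)**2 = 1/5792953 - ((-3 - 16*9**2) + 159)**2 = 1/5792953 - ((-3 - 16*81) + 159)**2 = 1/5792953 - ((-3 - 1296) + 159)**2 = 1/5792953 - (-1299 + 159)**2 = 1/5792953 - 1*(-1140)**2 = 1/5792953 - 1*1299600 = 1/5792953 - 1299600 = -7528521718799/5792953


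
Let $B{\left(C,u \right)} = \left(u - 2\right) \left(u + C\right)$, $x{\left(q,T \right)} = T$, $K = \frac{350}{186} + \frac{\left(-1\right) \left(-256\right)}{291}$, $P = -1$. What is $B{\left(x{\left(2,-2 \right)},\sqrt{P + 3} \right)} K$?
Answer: $\frac{49822}{3007} - \frac{99644 \sqrt{2}}{9021} \approx 0.94758$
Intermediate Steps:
$K = \frac{24911}{9021}$ ($K = 350 \cdot \frac{1}{186} + 256 \cdot \frac{1}{291} = \frac{175}{93} + \frac{256}{291} = \frac{24911}{9021} \approx 2.7614$)
$B{\left(C,u \right)} = \left(-2 + u\right) \left(C + u\right)$
$B{\left(x{\left(2,-2 \right)},\sqrt{P + 3} \right)} K = \left(\left(\sqrt{-1 + 3}\right)^{2} - -4 - 2 \sqrt{-1 + 3} - 2 \sqrt{-1 + 3}\right) \frac{24911}{9021} = \left(\left(\sqrt{2}\right)^{2} + 4 - 2 \sqrt{2} - 2 \sqrt{2}\right) \frac{24911}{9021} = \left(2 + 4 - 2 \sqrt{2} - 2 \sqrt{2}\right) \frac{24911}{9021} = \left(6 - 4 \sqrt{2}\right) \frac{24911}{9021} = \frac{49822}{3007} - \frac{99644 \sqrt{2}}{9021}$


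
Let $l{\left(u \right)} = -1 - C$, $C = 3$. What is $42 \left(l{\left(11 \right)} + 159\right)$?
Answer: $6510$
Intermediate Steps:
$l{\left(u \right)} = -4$ ($l{\left(u \right)} = -1 - 3 = -4$)
$42 \left(l{\left(11 \right)} + 159\right) = 42 \left(-4 + 159\right) = 42 \cdot 155 = 6510$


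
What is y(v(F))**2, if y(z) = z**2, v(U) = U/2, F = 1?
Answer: 1/16 ≈ 0.062500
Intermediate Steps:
v(U) = U/2 (v(U) = U*(1/2) = U/2)
y(v(F))**2 = (((1/2)*1)**2)**2 = ((1/2)**2)**2 = (1/4)**2 = 1/16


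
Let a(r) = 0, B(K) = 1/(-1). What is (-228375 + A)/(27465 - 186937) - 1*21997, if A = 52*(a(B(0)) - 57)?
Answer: -3507674245/159472 ≈ -21996.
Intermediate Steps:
B(K) = -1
A = -2964 (A = 52*(0 - 57) = 52*(-57) = -2964)
(-228375 + A)/(27465 - 186937) - 1*21997 = (-228375 - 2964)/(27465 - 186937) - 1*21997 = -231339/(-159472) - 21997 = -231339*(-1/159472) - 21997 = 231339/159472 - 21997 = -3507674245/159472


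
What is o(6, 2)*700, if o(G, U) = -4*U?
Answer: -5600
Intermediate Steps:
o(6, 2)*700 = -4*2*700 = -8*700 = -5600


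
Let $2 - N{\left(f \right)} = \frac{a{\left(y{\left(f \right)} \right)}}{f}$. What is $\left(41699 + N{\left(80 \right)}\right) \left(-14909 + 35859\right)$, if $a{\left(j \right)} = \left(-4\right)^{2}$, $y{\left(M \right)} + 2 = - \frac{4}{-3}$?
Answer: $873631760$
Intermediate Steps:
$y{\left(M \right)} = - \frac{2}{3}$ ($y{\left(M \right)} = -2 - \frac{4}{-3} = -2 - - \frac{4}{3} = -2 + \frac{4}{3} = - \frac{2}{3}$)
$a{\left(j \right)} = 16$
$N{\left(f \right)} = 2 - \frac{16}{f}$
$\left(41699 + N{\left(80 \right)}\right) \left(-14909 + 35859\right) = \left(41699 + \left(2 - \frac{16}{80}\right)\right) \left(-14909 + 35859\right) = \left(41699 + \left(2 - \frac{1}{5}\right)\right) 20950 = \left(41699 + \frac{9}{5}\right) 20950 = \frac{208504}{5} \cdot 20950 = 873631760$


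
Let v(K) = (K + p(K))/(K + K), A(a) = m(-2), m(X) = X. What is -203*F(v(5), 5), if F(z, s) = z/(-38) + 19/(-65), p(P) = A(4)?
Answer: 301049/4940 ≈ 60.941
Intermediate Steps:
A(a) = -2
p(P) = -2
v(K) = (-2 + K)/(2*K) (v(K) = (K - 2)/(K + K) = (-2 + K)/((2*K)) = (-2 + K)*(1/(2*K)) = (-2 + K)/(2*K))
F(z, s) = -19/65 - z/38 (F(z, s) = z*(-1/38) + 19*(-1/65) = -z/38 - 19/65 = -19/65 - z/38)
-203*F(v(5), 5) = -203*(-19/65 - (-2 + 5)/(76*5)) = -203*(-19/65 - 3/(76*5)) = -203*(-19/65 - 1/38*3/10) = -203*(-19/65 - 3/380) = -203*(-1483/4940) = 301049/4940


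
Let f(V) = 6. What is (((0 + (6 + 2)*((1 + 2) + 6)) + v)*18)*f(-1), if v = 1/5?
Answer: 38988/5 ≈ 7797.6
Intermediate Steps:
v = 1/5 ≈ 0.20000
(((0 + (6 + 2)*((1 + 2) + 6)) + v)*18)*f(-1) = (((0 + (6 + 2)*((1 + 2) + 6)) + 1/5)*18)*6 = (((0 + 8*(3 + 6)) + 1/5)*18)*6 = (((0 + 8*9) + 1/5)*18)*6 = (((0 + 72) + 1/5)*18)*6 = ((72 + 1/5)*18)*6 = ((361/5)*18)*6 = (6498/5)*6 = 38988/5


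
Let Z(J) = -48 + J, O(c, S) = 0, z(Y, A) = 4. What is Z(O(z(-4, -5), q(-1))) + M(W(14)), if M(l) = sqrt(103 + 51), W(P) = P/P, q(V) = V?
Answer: -48 + sqrt(154) ≈ -35.590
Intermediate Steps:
W(P) = 1
M(l) = sqrt(154)
Z(O(z(-4, -5), q(-1))) + M(W(14)) = (-48 + 0) + sqrt(154) = -48 + sqrt(154)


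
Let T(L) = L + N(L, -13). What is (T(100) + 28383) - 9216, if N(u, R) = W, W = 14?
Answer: 19281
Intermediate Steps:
N(u, R) = 14
T(L) = 14 + L (T(L) = L + 14 = 14 + L)
(T(100) + 28383) - 9216 = ((14 + 100) + 28383) - 9216 = (114 + 28383) - 9216 = 28497 - 9216 = 19281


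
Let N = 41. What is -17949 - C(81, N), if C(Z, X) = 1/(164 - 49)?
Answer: -2064136/115 ≈ -17949.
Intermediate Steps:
C(Z, X) = 1/115
-17949 - C(81, N) = -17949 - 1*1/115 = -17949 - 1/115 = -2064136/115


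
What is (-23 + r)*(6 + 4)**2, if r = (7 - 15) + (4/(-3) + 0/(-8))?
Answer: -9700/3 ≈ -3233.3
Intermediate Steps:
r = -28/3 (r = -8 + (4*(-1/3) + 0*(-1/8)) = -8 + (-4/3 + 0) = -8 - 4/3 = -28/3 ≈ -9.3333)
(-23 + r)*(6 + 4)**2 = (-23 - 28/3)*(6 + 4)**2 = -97/3*10**2 = -97/3*100 = -9700/3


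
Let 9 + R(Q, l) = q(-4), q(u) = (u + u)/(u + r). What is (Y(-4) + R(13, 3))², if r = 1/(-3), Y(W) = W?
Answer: 21025/169 ≈ 124.41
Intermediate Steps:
r = -⅓ (r = 1*(-⅓) = -⅓ ≈ -0.33333)
q(u) = 2*u/(-⅓ + u) (q(u) = (u + u)/(u - ⅓) = (2*u)/(-⅓ + u) = 2*u/(-⅓ + u))
R(Q, l) = -93/13 (R(Q, l) = -9 + 6*(-4)/(-1 + 3*(-4)) = -9 + 6*(-4)/(-1 - 12) = -9 + 6*(-4)/(-13) = -9 + 6*(-4)*(-1/13) = -9 + 24/13 = -93/13)
(Y(-4) + R(13, 3))² = (-4 - 93/13)² = (-145/13)² = 21025/169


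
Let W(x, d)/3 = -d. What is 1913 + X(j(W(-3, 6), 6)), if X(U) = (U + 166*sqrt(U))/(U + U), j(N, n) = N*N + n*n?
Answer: 3827/2 + 83*sqrt(10)/60 ≈ 1917.9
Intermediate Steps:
W(x, d) = -3*d (W(x, d) = 3*(-d) = -3*d)
j(N, n) = N**2 + n**2
X(U) = (U + 166*sqrt(U))/(2*U) (X(U) = (U + 166*sqrt(U))/((2*U)) = (U + 166*sqrt(U))*(1/(2*U)) = (U + 166*sqrt(U))/(2*U))
1913 + X(j(W(-3, 6), 6)) = 1913 + (1/2 + 83/sqrt((-3*6)**2 + 6**2)) = 1913 + (1/2 + 83/sqrt((-18)**2 + 36)) = 1913 + (1/2 + 83/sqrt(324 + 36)) = 1913 + (1/2 + 83/sqrt(360)) = 1913 + (1/2 + 83*(sqrt(10)/60)) = 1913 + (1/2 + 83*sqrt(10)/60) = 3827/2 + 83*sqrt(10)/60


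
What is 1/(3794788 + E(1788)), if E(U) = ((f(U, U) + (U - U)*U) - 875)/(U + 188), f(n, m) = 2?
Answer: 1976/7498500215 ≈ 2.6352e-7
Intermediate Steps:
E(U) = -873/(188 + U) (E(U) = ((2 + (U - U)*U) - 875)/(U + 188) = ((2 + 0*U) - 875)/(188 + U) = ((2 + 0) - 875)/(188 + U) = (2 - 875)/(188 + U) = -873/(188 + U))
1/(3794788 + E(1788)) = 1/(3794788 - 873/(188 + 1788)) = 1/(3794788 - 873/1976) = 1/(7498500215/1976) = 1976/7498500215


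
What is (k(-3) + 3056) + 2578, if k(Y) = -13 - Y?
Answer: 5624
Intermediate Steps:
(k(-3) + 3056) + 2578 = ((-13 - 1*(-3)) + 3056) + 2578 = ((-13 + 3) + 3056) + 2578 = (-10 + 3056) + 2578 = 3046 + 2578 = 5624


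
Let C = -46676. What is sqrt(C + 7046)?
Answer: I*sqrt(39630) ≈ 199.07*I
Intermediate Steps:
sqrt(C + 7046) = sqrt(-46676 + 7046) = sqrt(-39630) = I*sqrt(39630)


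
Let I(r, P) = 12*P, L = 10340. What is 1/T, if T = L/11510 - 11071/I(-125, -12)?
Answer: 165744/12891617 ≈ 0.012857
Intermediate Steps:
T = 12891617/165744 (T = 10340/11510 - 11071/(12*(-12)) = 10340*(1/11510) - 11071/(-144) = 1034/1151 - 11071*(-1/144) = 1034/1151 + 11071/144 = 12891617/165744 ≈ 77.780)
1/T = 1/(12891617/165744) = 165744/12891617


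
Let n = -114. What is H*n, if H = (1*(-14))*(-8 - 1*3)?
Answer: -17556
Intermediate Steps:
H = 154 (H = -14*(-8 - 3) = -14*(-11) = 154)
H*n = 154*(-114) = -17556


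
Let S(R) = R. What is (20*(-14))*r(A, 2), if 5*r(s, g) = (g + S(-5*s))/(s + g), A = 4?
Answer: 168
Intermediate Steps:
r(s, g) = (g - 5*s)/(5*(g + s)) (r(s, g) = ((g - 5*s)/(s + g))/5 = ((g - 5*s)/(g + s))/5 = (g - 5*s)/(5*(g + s)))
(20*(-14))*r(A, 2) = (20*(-14))*((-1*4 + (⅕)*2)/(2 + 4)) = -280*(-4 + ⅖)/6 = -140*(-18)/(3*5) = -280*(-⅗) = 168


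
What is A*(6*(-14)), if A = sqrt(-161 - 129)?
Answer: -84*I*sqrt(290) ≈ -1430.5*I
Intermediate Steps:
A = I*sqrt(290) (A = sqrt(-290) = I*sqrt(290) ≈ 17.029*I)
A*(6*(-14)) = (I*sqrt(290))*(6*(-14)) = (I*sqrt(290))*(-84) = -84*I*sqrt(290)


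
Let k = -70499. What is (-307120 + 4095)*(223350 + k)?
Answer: -46317674275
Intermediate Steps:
(-307120 + 4095)*(223350 + k) = (-307120 + 4095)*(223350 - 70499) = -303025*152851 = -46317674275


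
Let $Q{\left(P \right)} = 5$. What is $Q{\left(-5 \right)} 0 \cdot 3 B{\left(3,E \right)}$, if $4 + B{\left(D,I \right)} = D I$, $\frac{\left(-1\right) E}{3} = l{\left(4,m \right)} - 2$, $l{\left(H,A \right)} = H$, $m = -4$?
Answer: $0$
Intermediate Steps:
$E = -6$ ($E = - 3 \left(4 - 2\right) = \left(-3\right) 2 = -6$)
$B{\left(D,I \right)} = -4 + D I$
$Q{\left(-5 \right)} 0 \cdot 3 B{\left(3,E \right)} = 5 \cdot 0 \cdot 3 \left(-4 + 3 \left(-6\right)\right) = 0 \cdot 3 \left(-4 - 18\right) = 0 \left(-22\right) = 0$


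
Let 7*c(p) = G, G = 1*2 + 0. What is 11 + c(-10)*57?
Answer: 191/7 ≈ 27.286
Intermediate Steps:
G = 2 (G = 2 + 0 = 2)
c(p) = 2/7 (c(p) = (⅐)*2 = 2/7)
11 + c(-10)*57 = 11 + (2/7)*57 = 11 + 114/7 = 191/7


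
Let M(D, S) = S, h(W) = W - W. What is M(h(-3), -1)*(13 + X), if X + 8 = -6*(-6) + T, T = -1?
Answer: -40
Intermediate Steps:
h(W) = 0
X = 27 (X = -8 + (-6*(-6) - 1) = -8 + (36 - 1) = -8 + 35 = 27)
M(h(-3), -1)*(13 + X) = -(13 + 27) = -1*40 = -40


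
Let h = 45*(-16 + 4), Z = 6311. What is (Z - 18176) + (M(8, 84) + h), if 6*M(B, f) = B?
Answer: -37211/3 ≈ -12404.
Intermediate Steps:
M(B, f) = B/6
h = -540 (h = 45*(-12) = -540)
(Z - 18176) + (M(8, 84) + h) = (6311 - 18176) + ((1/6)*8 - 540) = -11865 + (4/3 - 540) = -11865 - 1616/3 = -37211/3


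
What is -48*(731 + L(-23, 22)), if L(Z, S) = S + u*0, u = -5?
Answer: -36144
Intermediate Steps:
L(Z, S) = S (L(Z, S) = S - 5*0 = S + 0 = S)
-48*(731 + L(-23, 22)) = -48*(731 + 22) = -48*753 = -36144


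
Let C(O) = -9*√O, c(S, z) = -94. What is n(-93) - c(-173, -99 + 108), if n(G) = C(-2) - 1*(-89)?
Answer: 183 - 9*I*√2 ≈ 183.0 - 12.728*I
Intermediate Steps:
n(G) = 89 - 9*I*√2 (n(G) = -9*I*√2 - 1*(-89) = -9*I*√2 + 89 = 89 - 9*I*√2)
n(-93) - c(-173, -99 + 108) = (89 - 9*I*√2) - 1*(-94) = (89 - 9*I*√2) + 94 = 183 - 9*I*√2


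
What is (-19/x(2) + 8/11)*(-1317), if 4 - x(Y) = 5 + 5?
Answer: -112823/22 ≈ -5128.3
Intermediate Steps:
x(Y) = -6 (x(Y) = 4 - (5 + 5) = 4 - 1*10 = 4 - 10 = -6)
(-19/x(2) + 8/11)*(-1317) = (-19/(-6) + 8/11)*(-1317) = (-19*(-⅙) + 8*(1/11))*(-1317) = (19/6 + 8/11)*(-1317) = (257/66)*(-1317) = -112823/22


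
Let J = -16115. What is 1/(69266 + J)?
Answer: 1/53151 ≈ 1.8814e-5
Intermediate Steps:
1/(69266 + J) = 1/(69266 - 16115) = 1/53151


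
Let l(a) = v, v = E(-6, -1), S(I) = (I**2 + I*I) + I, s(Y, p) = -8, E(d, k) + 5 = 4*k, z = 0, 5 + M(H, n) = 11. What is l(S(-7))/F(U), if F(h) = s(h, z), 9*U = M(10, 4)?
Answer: 9/8 ≈ 1.1250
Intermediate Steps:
M(H, n) = 6 (M(H, n) = -5 + 11 = 6)
E(d, k) = -5 + 4*k
U = 2/3 (U = (1/9)*6 = 2/3 ≈ 0.66667)
S(I) = I + 2*I**2 (S(I) = (I**2 + I**2) + I = 2*I**2 + I = I + 2*I**2)
v = -9 (v = -5 + 4*(-1) = -5 - 4 = -9)
l(a) = -9
F(h) = -8
l(S(-7))/F(U) = -9/(-8) = -9*(-1/8) = 9/8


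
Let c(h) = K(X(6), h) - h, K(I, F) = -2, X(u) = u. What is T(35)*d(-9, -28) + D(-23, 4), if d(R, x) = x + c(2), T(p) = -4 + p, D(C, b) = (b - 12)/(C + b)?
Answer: -18840/19 ≈ -991.58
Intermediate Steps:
D(C, b) = (-12 + b)/(C + b)
c(h) = -2 - h
d(R, x) = -4 + x (d(R, x) = x + (-2 - 1*2) = x + (-2 - 2) = x - 4 = -4 + x)
T(35)*d(-9, -28) + D(-23, 4) = (-4 + 35)*(-4 - 28) + (-12 + 4)/(-23 + 4) = 31*(-32) - 8/(-19) = -992 - 1/19*(-8) = -992 + 8/19 = -18840/19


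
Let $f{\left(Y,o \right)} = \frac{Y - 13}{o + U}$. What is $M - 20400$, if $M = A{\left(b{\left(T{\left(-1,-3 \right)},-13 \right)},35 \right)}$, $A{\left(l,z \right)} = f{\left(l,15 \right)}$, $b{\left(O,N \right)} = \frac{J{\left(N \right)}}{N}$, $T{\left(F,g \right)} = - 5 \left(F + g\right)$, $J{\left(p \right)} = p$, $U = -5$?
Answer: $- \frac{102006}{5} \approx -20401.0$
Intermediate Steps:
$T{\left(F,g \right)} = - 5 F - 5 g$
$f{\left(Y,o \right)} = \frac{-13 + Y}{-5 + o}$ ($f{\left(Y,o \right)} = \frac{Y - 13}{o - 5} = \frac{-13 + Y}{-5 + o}$)
$b{\left(O,N \right)} = 1$ ($b{\left(O,N \right)} = \frac{N}{N} = 1$)
$A{\left(l,z \right)} = - \frac{13}{10} + \frac{l}{10}$ ($A{\left(l,z \right)} = \frac{-13 + l}{-5 + 15} = \frac{-13 + l}{10} = - \frac{13}{10} + \frac{l}{10}$)
$M = - \frac{6}{5}$ ($M = - \frac{13}{10} + \frac{1}{10} \cdot 1 = - \frac{13}{10} + \frac{1}{10} = - \frac{6}{5} \approx -1.2$)
$M - 20400 = - \frac{6}{5} - 20400 = - \frac{102006}{5}$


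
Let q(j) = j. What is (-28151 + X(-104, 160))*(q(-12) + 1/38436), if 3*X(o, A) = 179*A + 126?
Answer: 25684570697/115308 ≈ 2.2275e+5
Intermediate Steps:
X(o, A) = 42 + 179*A/3 (X(o, A) = (179*A + 126)/3 = (126 + 179*A)/3 = 42 + 179*A/3)
(-28151 + X(-104, 160))*(q(-12) + 1/38436) = (-28151 + (42 + (179/3)*160))*(-12 + 1/38436) = (-28151 + (42 + 28640/3))*(-12 + 1/38436) = (-28151 + 28766/3)*(-461231/38436) = -55687/3*(-461231/38436) = 25684570697/115308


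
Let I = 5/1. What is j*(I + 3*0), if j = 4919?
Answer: 24595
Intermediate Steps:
I = 5 (I = 5*1 = 5)
j*(I + 3*0) = 4919*(5 + 3*0) = 4919*(5 + 0) = 4919*5 = 24595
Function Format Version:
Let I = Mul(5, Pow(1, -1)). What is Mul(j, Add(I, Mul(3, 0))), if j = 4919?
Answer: 24595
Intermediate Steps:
I = 5 (I = Mul(5, 1) = 5)
Mul(j, Add(I, Mul(3, 0))) = Mul(4919, Add(5, Mul(3, 0))) = Mul(4919, Add(5, 0)) = Mul(4919, 5) = 24595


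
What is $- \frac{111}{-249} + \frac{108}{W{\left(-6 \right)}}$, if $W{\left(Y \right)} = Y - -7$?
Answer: $\frac{9001}{83} \approx 108.45$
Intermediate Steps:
$W{\left(Y \right)} = 7 + Y$ ($W{\left(Y \right)} = Y + 7 = 7 + Y$)
$- \frac{111}{-249} + \frac{108}{W{\left(-6 \right)}} = - \frac{111}{-249} + \frac{108}{7 - 6} = \left(-111\right) \left(- \frac{1}{249}\right) + \frac{108}{1} = \frac{37}{83} + 108 \cdot 1 = \frac{37}{83} + 108 = \frac{9001}{83}$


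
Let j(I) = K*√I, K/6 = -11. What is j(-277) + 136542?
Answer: 136542 - 66*I*√277 ≈ 1.3654e+5 - 1098.5*I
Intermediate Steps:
K = -66 (K = 6*(-11) = -66)
j(I) = -66*√I
j(-277) + 136542 = -66*I*√277 + 136542 = 136542 - 66*I*√277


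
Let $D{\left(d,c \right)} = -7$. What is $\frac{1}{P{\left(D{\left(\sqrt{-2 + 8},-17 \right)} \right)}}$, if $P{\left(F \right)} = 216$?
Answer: $\frac{1}{216} \approx 0.0046296$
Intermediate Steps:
$\frac{1}{P{\left(D{\left(\sqrt{-2 + 8},-17 \right)} \right)}} = \frac{1}{216}$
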